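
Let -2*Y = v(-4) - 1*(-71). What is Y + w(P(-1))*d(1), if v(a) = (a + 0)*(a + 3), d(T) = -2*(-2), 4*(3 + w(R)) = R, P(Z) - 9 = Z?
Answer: -83/2 ≈ -41.500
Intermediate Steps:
P(Z) = 9 + Z
w(R) = -3 + R/4
d(T) = 4
v(a) = a*(3 + a)
Y = -75/2 (Y = -(-4*(3 - 4) - 1*(-71))/2 = -(-4*(-1) + 71)/2 = -(4 + 71)/2 = -1/2*75 = -75/2 ≈ -37.500)
Y + w(P(-1))*d(1) = -75/2 + (-3 + (9 - 1)/4)*4 = -75/2 + (-3 + (1/4)*8)*4 = -75/2 + (-3 + 2)*4 = -75/2 - 1*4 = -75/2 - 4 = -83/2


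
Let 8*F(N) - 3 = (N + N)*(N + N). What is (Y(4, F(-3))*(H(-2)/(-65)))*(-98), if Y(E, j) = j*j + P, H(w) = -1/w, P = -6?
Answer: 55713/4160 ≈ 13.393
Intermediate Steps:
F(N) = 3/8 + N**2/2 (F(N) = 3/8 + ((N + N)*(N + N))/8 = 3/8 + ((2*N)*(2*N))/8 = 3/8 + (4*N**2)/8 = 3/8 + N**2/2)
Y(E, j) = -6 + j**2 (Y(E, j) = j*j - 6 = j**2 - 6 = -6 + j**2)
(Y(4, F(-3))*(H(-2)/(-65)))*(-98) = ((-6 + (3/8 + (1/2)*(-3)**2)**2)*(-1/(-2)/(-65)))*(-98) = ((-6 + (3/8 + (1/2)*9)**2)*(-1*(-1/2)*(-1/65)))*(-98) = ((-6 + (3/8 + 9/2)**2)*((1/2)*(-1/65)))*(-98) = ((-6 + (39/8)**2)*(-1/130))*(-98) = ((-6 + 1521/64)*(-1/130))*(-98) = ((1137/64)*(-1/130))*(-98) = -1137/8320*(-98) = 55713/4160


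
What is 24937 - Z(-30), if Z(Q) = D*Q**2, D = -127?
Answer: 139237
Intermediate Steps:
Z(Q) = -127*Q**2
24937 - Z(-30) = 24937 - (-127)*(-30)**2 = 24937 - (-127)*900 = 24937 - 1*(-114300) = 24937 + 114300 = 139237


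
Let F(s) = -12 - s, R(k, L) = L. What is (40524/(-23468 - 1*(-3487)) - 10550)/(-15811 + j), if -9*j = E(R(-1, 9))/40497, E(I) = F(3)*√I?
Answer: 224694486231/336678830969 ≈ 0.66739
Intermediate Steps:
E(I) = -15*√I (E(I) = (-12 - 1*3)*√I = (-12 - 3)*√I = -15*√I)
j = 5/40497 (j = -(-15*√9)/(9*40497) = -(-15*3)/(9*40497) = -(-5)/40497 = -⅑*(-15/13499) = 5/40497 ≈ 0.00012347)
(40524/(-23468 - 1*(-3487)) - 10550)/(-15811 + j) = (40524/(-23468 - 1*(-3487)) - 10550)/(-15811 + 5/40497) = (40524/(-23468 + 3487) - 10550)/(-640298062/40497) = (40524/(-19981) - 10550)*(-40497/640298062) = (40524*(-1/19981) - 10550)*(-40497/640298062) = (-40524/19981 - 10550)*(-40497/640298062) = -210840074/19981*(-40497/640298062) = 224694486231/336678830969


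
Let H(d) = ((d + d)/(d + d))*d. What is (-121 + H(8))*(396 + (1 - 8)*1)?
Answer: -43957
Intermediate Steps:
H(d) = d (H(d) = ((2*d)/((2*d)))*d = ((2*d)*(1/(2*d)))*d = 1*d = d)
(-121 + H(8))*(396 + (1 - 8)*1) = (-121 + 8)*(396 + (1 - 8)*1) = -113*(396 - 7*1) = -113*(396 - 7) = -113*389 = -43957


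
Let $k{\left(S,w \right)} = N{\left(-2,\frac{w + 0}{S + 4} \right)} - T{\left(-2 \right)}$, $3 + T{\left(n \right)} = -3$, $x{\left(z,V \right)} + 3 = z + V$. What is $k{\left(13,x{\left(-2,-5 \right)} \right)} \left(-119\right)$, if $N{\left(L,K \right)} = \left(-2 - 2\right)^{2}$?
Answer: $-2618$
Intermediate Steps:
$x{\left(z,V \right)} = -3 + V + z$ ($x{\left(z,V \right)} = -3 + \left(z + V\right) = -3 + \left(V + z\right) = -3 + V + z$)
$N{\left(L,K \right)} = 16$ ($N{\left(L,K \right)} = \left(-4\right)^{2} = 16$)
$T{\left(n \right)} = -6$ ($T{\left(n \right)} = -3 - 3 = -6$)
$k{\left(S,w \right)} = 22$ ($k{\left(S,w \right)} = 16 - -6 = 16 + 6 = 22$)
$k{\left(13,x{\left(-2,-5 \right)} \right)} \left(-119\right) = 22 \left(-119\right) = -2618$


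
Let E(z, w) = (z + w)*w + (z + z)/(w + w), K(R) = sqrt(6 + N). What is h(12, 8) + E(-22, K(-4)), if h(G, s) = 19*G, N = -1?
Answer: 233 - 132*sqrt(5)/5 ≈ 173.97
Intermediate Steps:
K(R) = sqrt(5) (K(R) = sqrt(6 - 1) = sqrt(5))
E(z, w) = w*(w + z) + z/w (E(z, w) = (w + z)*w + (2*z)/((2*w)) = w*(w + z) + (2*z)*(1/(2*w)) = w*(w + z) + z/w)
h(12, 8) + E(-22, K(-4)) = 19*12 + (-22 + (sqrt(5))**2*(sqrt(5) - 22))/(sqrt(5)) = 228 + (sqrt(5)/5)*(-22 + 5*(-22 + sqrt(5))) = 228 + (sqrt(5)/5)*(-22 + (-110 + 5*sqrt(5))) = 228 + (sqrt(5)/5)*(-132 + 5*sqrt(5)) = 228 + sqrt(5)*(-132 + 5*sqrt(5))/5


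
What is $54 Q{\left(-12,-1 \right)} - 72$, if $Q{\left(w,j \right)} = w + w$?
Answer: $-1368$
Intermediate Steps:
$Q{\left(w,j \right)} = 2 w$
$54 Q{\left(-12,-1 \right)} - 72 = 54 \cdot 2 \left(-12\right) - 72 = 54 \left(-24\right) - 72 = -1296 - 72 = -1368$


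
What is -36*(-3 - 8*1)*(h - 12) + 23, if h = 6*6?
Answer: 9527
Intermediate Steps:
h = 36
-36*(-3 - 8*1)*(h - 12) + 23 = -36*(-3 - 8*1)*(36 - 12) + 23 = -36*(-3 - 8)*24 + 23 = -(-396)*24 + 23 = -36*(-264) + 23 = 9504 + 23 = 9527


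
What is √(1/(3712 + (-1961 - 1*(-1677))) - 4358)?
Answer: I*√12802914111/1714 ≈ 66.015*I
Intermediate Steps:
√(1/(3712 + (-1961 - 1*(-1677))) - 4358) = √(1/(3712 + (-1961 + 1677)) - 4358) = √(1/(3712 - 284) - 4358) = √(1/3428 - 4358) = √(-14939223/3428) = I*√12802914111/1714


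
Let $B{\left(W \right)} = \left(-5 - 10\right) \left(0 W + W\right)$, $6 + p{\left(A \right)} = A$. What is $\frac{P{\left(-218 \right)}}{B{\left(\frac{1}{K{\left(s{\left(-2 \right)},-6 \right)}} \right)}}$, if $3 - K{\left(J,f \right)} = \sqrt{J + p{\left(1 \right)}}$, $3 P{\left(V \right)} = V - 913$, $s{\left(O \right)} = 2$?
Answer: $\frac{377}{5} - \frac{377 i \sqrt{3}}{15} \approx 75.4 - 43.532 i$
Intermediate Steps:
$p{\left(A \right)} = -6 + A$
$P{\left(V \right)} = - \frac{913}{3} + \frac{V}{3}$ ($P{\left(V \right)} = \frac{V - 913}{3} = \frac{-913 + V}{3} = - \frac{913}{3} + \frac{V}{3}$)
$K{\left(J,f \right)} = 3 - \sqrt{-5 + J}$ ($K{\left(J,f \right)} = 3 - \sqrt{J + \left(-6 + 1\right)} = 3 - \sqrt{J - 5} = 3 - \sqrt{-5 + J}$)
$B{\left(W \right)} = - 15 W$ ($B{\left(W \right)} = - 15 \left(0 + W\right) = - 15 W$)
$\frac{P{\left(-218 \right)}}{B{\left(\frac{1}{K{\left(s{\left(-2 \right)},-6 \right)}} \right)}} = \frac{- \frac{913}{3} + \frac{1}{3} \left(-218\right)}{\left(-15\right) \frac{1}{3 - \sqrt{-5 + 2}}} = \frac{- \frac{913}{3} - \frac{218}{3}}{\left(-15\right) \frac{1}{3 - \sqrt{-3}}} = - \frac{377}{\left(-15\right) \frac{1}{3 - i \sqrt{3}}} = - 377 \left(- \frac{1}{5} + \frac{i \sqrt{3}}{15}\right) = \frac{377}{5} - \frac{377 i \sqrt{3}}{15}$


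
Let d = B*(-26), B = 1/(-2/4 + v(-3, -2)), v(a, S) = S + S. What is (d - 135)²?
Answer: 1352569/81 ≈ 16698.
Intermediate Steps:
v(a, S) = 2*S
B = -2/9 (B = 1/(-2/4 + 2*(-2)) = 1/(-2*¼ - 4) = 1/(-½ - 4) = 1/(-9/2) = -2/9 ≈ -0.22222)
d = 52/9 (d = -2/9*(-26) = 52/9 ≈ 5.7778)
(d - 135)² = (52/9 - 135)² = (-1163/9)² = 1352569/81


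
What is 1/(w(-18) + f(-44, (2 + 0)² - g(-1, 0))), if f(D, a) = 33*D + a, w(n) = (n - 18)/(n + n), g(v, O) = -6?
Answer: -1/1441 ≈ -0.00069396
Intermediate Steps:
w(n) = (-18 + n)/(2*n) (w(n) = (-18 + n)/((2*n)) = (-18 + n)*(1/(2*n)) = (-18 + n)/(2*n))
f(D, a) = a + 33*D
1/(w(-18) + f(-44, (2 + 0)² - g(-1, 0))) = 1/((½)*(-18 - 18)/(-18) + (((2 + 0)² - 1*(-6)) + 33*(-44))) = 1/((½)*(-1/18)*(-36) + ((2² + 6) - 1452)) = 1/(1 + ((4 + 6) - 1452)) = 1/(1 + (10 - 1452)) = 1/(1 - 1442) = 1/(-1441) = -1/1441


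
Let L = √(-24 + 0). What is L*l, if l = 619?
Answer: 1238*I*√6 ≈ 3032.5*I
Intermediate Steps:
L = 2*I*√6 (L = √(-24) = 2*I*√6 ≈ 4.899*I)
L*l = (2*I*√6)*619 = 1238*I*√6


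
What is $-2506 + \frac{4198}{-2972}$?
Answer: $- \frac{3726015}{1486} \approx -2507.4$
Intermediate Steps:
$-2506 + \frac{4198}{-2972} = -2506 + 4198 \left(- \frac{1}{2972}\right) = -2506 - \frac{2099}{1486} = - \frac{3726015}{1486}$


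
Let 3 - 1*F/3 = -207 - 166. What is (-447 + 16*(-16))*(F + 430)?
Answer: -1095274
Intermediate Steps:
F = 1128 (F = 9 - 3*(-207 - 166) = 9 - 3*(-373) = 9 + 1119 = 1128)
(-447 + 16*(-16))*(F + 430) = (-447 + 16*(-16))*(1128 + 430) = (-447 - 256)*1558 = -703*1558 = -1095274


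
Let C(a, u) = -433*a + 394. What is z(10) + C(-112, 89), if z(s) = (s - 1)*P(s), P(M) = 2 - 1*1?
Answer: 48899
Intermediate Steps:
P(M) = 1 (P(M) = 2 - 1 = 1)
C(a, u) = 394 - 433*a
z(s) = -1 + s (z(s) = (s - 1)*1 = (-1 + s)*1 = -1 + s)
z(10) + C(-112, 89) = (-1 + 10) + (394 - 433*(-112)) = 9 + (394 + 48496) = 9 + 48890 = 48899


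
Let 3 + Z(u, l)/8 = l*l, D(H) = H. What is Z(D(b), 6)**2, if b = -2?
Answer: 69696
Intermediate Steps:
Z(u, l) = -24 + 8*l**2 (Z(u, l) = -24 + 8*(l*l) = -24 + 8*l**2)
Z(D(b), 6)**2 = (-24 + 8*6**2)**2 = (-24 + 8*36)**2 = (-24 + 288)**2 = 264**2 = 69696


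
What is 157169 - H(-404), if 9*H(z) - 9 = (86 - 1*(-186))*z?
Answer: 1524400/9 ≈ 1.6938e+5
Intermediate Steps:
H(z) = 1 + 272*z/9 (H(z) = 1 + ((86 - 1*(-186))*z)/9 = 1 + ((86 + 186)*z)/9 = 1 + (272*z)/9 = 1 + 272*z/9)
157169 - H(-404) = 157169 - (1 + (272/9)*(-404)) = 157169 - (1 - 109888/9) = 157169 - 1*(-109879/9) = 157169 + 109879/9 = 1524400/9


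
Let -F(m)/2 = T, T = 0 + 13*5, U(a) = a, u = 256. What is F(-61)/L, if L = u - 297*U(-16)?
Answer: -65/2504 ≈ -0.025958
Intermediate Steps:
L = 5008 (L = 256 - 297*(-16) = 256 + 4752 = 5008)
T = 65 (T = 0 + 65 = 65)
F(m) = -130 (F(m) = -2*65 = -130)
F(-61)/L = -130/5008 = -130*1/5008 = -65/2504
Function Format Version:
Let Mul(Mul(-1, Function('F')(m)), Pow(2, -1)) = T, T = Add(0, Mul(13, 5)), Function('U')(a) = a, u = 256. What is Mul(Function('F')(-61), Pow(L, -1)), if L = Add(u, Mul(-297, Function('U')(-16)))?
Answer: Rational(-65, 2504) ≈ -0.025958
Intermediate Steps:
L = 5008 (L = Add(256, Mul(-297, -16)) = Add(256, 4752) = 5008)
T = 65 (T = Add(0, 65) = 65)
Function('F')(m) = -130 (Function('F')(m) = Mul(-2, 65) = -130)
Mul(Function('F')(-61), Pow(L, -1)) = Mul(-130, Pow(5008, -1)) = Mul(-130, Rational(1, 5008)) = Rational(-65, 2504)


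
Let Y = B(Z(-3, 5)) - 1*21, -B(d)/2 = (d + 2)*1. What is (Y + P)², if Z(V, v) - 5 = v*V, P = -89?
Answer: 8836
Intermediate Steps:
Z(V, v) = 5 + V*v (Z(V, v) = 5 + v*V = 5 + V*v)
B(d) = -4 - 2*d (B(d) = -2*(d + 2) = -2*(2 + d) = -4 - 2*d)
Y = -5 (Y = (-4 - 2*(5 - 3*5)) - 1*21 = (-4 - 2*(5 - 15)) - 21 = (-4 - 2*(-10)) - 21 = (-4 + 20) - 21 = 16 - 21 = -5)
(Y + P)² = (-5 - 89)² = (-94)² = 8836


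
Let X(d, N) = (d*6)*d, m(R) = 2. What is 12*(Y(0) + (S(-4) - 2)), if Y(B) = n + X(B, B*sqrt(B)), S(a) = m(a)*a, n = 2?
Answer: -96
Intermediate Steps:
X(d, N) = 6*d**2 (X(d, N) = (6*d)*d = 6*d**2)
S(a) = 2*a
Y(B) = 2 + 6*B**2
12*(Y(0) + (S(-4) - 2)) = 12*((2 + 6*0**2) + (2*(-4) - 2)) = 12*((2 + 6*0) + (-8 - 2)) = 12*((2 + 0) - 10) = 12*(2 - 10) = 12*(-8) = -96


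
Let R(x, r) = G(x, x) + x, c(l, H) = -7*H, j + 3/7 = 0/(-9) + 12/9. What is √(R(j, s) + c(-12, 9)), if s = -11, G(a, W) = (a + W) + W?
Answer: I*√26187/21 ≈ 7.7059*I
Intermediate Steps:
G(a, W) = a + 2*W (G(a, W) = (W + a) + W = a + 2*W)
j = 19/21 (j = -3/7 + (0/(-9) + 12/9) = -3/7 + (0*(-⅑) + 12*(⅑)) = -3/7 + (0 + 4/3) = -3/7 + 4/3 = 19/21 ≈ 0.90476)
R(x, r) = 4*x (R(x, r) = (x + 2*x) + x = 3*x + x = 4*x)
√(R(j, s) + c(-12, 9)) = √(4*(19/21) - 7*9) = √(76/21 - 63) = √(-1247/21) = I*√26187/21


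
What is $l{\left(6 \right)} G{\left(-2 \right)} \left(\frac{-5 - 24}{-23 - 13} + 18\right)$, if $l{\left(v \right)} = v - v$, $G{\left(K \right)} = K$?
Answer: $0$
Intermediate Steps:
$l{\left(v \right)} = 0$
$l{\left(6 \right)} G{\left(-2 \right)} \left(\frac{-5 - 24}{-23 - 13} + 18\right) = 0 \left(-2\right) \left(\frac{-5 - 24}{-23 - 13} + 18\right) = 0 \left(- \frac{29}{-36} + 18\right) = 0 \left(\left(-29\right) \left(- \frac{1}{36}\right) + 18\right) = 0 \left(\frac{29}{36} + 18\right) = 0 \cdot \frac{677}{36} = 0$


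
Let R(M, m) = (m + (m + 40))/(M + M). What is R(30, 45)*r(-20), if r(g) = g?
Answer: -130/3 ≈ -43.333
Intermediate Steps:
R(M, m) = (40 + 2*m)/(2*M) (R(M, m) = (m + (40 + m))/((2*M)) = (40 + 2*m)*(1/(2*M)) = (40 + 2*m)/(2*M))
R(30, 45)*r(-20) = ((20 + 45)/30)*(-20) = ((1/30)*65)*(-20) = (13/6)*(-20) = -130/3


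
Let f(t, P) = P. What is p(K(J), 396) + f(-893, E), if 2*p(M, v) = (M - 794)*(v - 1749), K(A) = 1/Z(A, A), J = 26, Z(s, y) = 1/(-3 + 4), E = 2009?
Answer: 1076947/2 ≈ 5.3847e+5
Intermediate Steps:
Z(s, y) = 1 (Z(s, y) = 1/1 = 1)
K(A) = 1 (K(A) = 1/1 = 1)
p(M, v) = (-1749 + v)*(-794 + M)/2 (p(M, v) = ((M - 794)*(v - 1749))/2 = ((-794 + M)*(-1749 + v))/2 = ((-1749 + v)*(-794 + M))/2 = (-1749 + v)*(-794 + M)/2)
p(K(J), 396) + f(-893, E) = (694353 - 397*396 - 1749/2*1 + (½)*1*396) + 2009 = (694353 - 157212 - 1749/2 + 198) + 2009 = 1072929/2 + 2009 = 1076947/2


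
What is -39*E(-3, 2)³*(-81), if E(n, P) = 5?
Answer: 394875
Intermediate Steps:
-39*E(-3, 2)³*(-81) = -39*5³*(-81) = -39*125*(-81) = -4875*(-81) = 394875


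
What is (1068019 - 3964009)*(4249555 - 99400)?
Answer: -12018807378450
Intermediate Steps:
(1068019 - 3964009)*(4249555 - 99400) = -2895990*4150155 = -12018807378450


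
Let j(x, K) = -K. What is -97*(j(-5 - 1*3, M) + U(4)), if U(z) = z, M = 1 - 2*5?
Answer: -1261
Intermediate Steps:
M = -9 (M = 1 - 10 = -9)
-97*(j(-5 - 1*3, M) + U(4)) = -97*(-1*(-9) + 4) = -97*(9 + 4) = -97*13 = -1261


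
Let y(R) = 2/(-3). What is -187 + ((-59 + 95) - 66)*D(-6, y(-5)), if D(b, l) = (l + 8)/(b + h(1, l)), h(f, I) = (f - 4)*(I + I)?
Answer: -77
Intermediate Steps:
h(f, I) = 2*I*(-4 + f) (h(f, I) = (-4 + f)*(2*I) = 2*I*(-4 + f))
y(R) = -⅔ (y(R) = 2*(-⅓) = -⅔)
D(b, l) = (8 + l)/(b - 6*l) (D(b, l) = (l + 8)/(b + 2*l*(-4 + 1)) = (8 + l)/(b + 2*l*(-3)) = (8 + l)/(b - 6*l))
-187 + ((-59 + 95) - 66)*D(-6, y(-5)) = -187 + ((-59 + 95) - 66)*((8 - ⅔)/(-6 - 6*(-⅔))) = -187 + (36 - 66)*((22/3)/(-6 + 4)) = -187 - 30*22/((-2)*3) = -187 - (-15)*22/3 = -187 - 30*(-11/3) = -187 + 110 = -77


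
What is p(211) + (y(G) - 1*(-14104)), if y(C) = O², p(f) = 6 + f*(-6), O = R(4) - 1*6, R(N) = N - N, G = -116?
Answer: 12880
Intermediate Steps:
R(N) = 0
O = -6 (O = 0 - 1*6 = 0 - 6 = -6)
p(f) = 6 - 6*f
y(C) = 36 (y(C) = (-6)² = 36)
p(211) + (y(G) - 1*(-14104)) = (6 - 6*211) + (36 - 1*(-14104)) = (6 - 1266) + (36 + 14104) = -1260 + 14140 = 12880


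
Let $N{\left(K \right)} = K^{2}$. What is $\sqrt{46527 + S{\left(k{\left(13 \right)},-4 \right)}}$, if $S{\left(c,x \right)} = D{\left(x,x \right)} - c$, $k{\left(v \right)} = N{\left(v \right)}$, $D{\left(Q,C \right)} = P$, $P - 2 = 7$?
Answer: $\sqrt{46367} \approx 215.33$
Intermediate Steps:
$P = 9$ ($P = 2 + 7 = 9$)
$D{\left(Q,C \right)} = 9$
$k{\left(v \right)} = v^{2}$
$S{\left(c,x \right)} = 9 - c$
$\sqrt{46527 + S{\left(k{\left(13 \right)},-4 \right)}} = \sqrt{46527 + \left(9 - 13^{2}\right)} = \sqrt{46527 + \left(9 - 169\right)} = \sqrt{46527 - 160} = \sqrt{46367}$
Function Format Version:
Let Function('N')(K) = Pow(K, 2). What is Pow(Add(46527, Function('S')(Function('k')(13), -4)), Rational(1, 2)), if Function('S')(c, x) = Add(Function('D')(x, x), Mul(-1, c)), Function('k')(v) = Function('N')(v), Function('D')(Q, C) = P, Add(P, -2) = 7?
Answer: Pow(46367, Rational(1, 2)) ≈ 215.33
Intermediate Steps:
P = 9 (P = Add(2, 7) = 9)
Function('D')(Q, C) = 9
Function('k')(v) = Pow(v, 2)
Function('S')(c, x) = Add(9, Mul(-1, c))
Pow(Add(46527, Function('S')(Function('k')(13), -4)), Rational(1, 2)) = Pow(Add(46527, Add(9, Mul(-1, Pow(13, 2)))), Rational(1, 2)) = Pow(Add(46527, Add(9, Mul(-1, 169))), Rational(1, 2)) = Pow(Add(46527, Add(9, -169)), Rational(1, 2)) = Pow(Add(46527, -160), Rational(1, 2)) = Pow(46367, Rational(1, 2))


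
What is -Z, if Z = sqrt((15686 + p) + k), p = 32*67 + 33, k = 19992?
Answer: -sqrt(37855) ≈ -194.56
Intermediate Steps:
p = 2177 (p = 2144 + 33 = 2177)
Z = sqrt(37855) (Z = sqrt((15686 + 2177) + 19992) = sqrt(17863 + 19992) = sqrt(37855) ≈ 194.56)
-Z = -sqrt(37855)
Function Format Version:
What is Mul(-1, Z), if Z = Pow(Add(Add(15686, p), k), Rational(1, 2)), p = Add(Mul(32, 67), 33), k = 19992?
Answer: Mul(-1, Pow(37855, Rational(1, 2))) ≈ -194.56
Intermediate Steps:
p = 2177 (p = Add(2144, 33) = 2177)
Z = Pow(37855, Rational(1, 2)) (Z = Pow(Add(Add(15686, 2177), 19992), Rational(1, 2)) = Pow(Add(17863, 19992), Rational(1, 2)) = Pow(37855, Rational(1, 2)) ≈ 194.56)
Mul(-1, Z) = Mul(-1, Pow(37855, Rational(1, 2)))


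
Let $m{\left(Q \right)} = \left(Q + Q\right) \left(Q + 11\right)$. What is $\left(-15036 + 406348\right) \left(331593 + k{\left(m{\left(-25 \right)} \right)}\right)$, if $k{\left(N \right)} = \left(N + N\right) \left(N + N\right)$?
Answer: $896727840016$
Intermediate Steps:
$m{\left(Q \right)} = 2 Q \left(11 + Q\right)$
$k{\left(N \right)} = 4 N^{2}$ ($k{\left(N \right)} = 2 N 2 N = 4 N^{2}$)
$\left(-15036 + 406348\right) \left(331593 + k{\left(m{\left(-25 \right)} \right)}\right) = \left(-15036 + 406348\right) \left(331593 + 4 \left(2 \left(-25\right) \left(11 - 25\right)\right)^{2}\right) = 391312 \left(331593 + 4 \left(2 \left(-25\right) \left(-14\right)\right)^{2}\right) = 391312 \left(331593 + 4 \cdot 700^{2}\right) = 391312 \left(331593 + 4 \cdot 490000\right) = 391312 \left(331593 + 1960000\right) = 391312 \cdot 2291593 = 896727840016$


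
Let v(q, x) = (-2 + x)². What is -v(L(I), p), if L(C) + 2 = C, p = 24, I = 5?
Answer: -484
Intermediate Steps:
L(C) = -2 + C
-v(L(I), p) = -(-2 + 24)² = -1*22² = -1*484 = -484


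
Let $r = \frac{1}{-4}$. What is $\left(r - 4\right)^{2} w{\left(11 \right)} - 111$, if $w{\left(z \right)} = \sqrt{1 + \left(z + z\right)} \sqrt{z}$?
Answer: $-111 + \frac{289 \sqrt{253}}{16} \approx 176.3$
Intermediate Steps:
$r = - \frac{1}{4} \approx -0.25$
$w{\left(z \right)} = \sqrt{z} \sqrt{1 + 2 z}$ ($w{\left(z \right)} = \sqrt{1 + 2 z} \sqrt{z} = \sqrt{z} \sqrt{1 + 2 z}$)
$\left(r - 4\right)^{2} w{\left(11 \right)} - 111 = \left(- \frac{1}{4} - 4\right)^{2} \sqrt{11} \sqrt{1 + 2 \cdot 11} - 111 = \left(- \frac{17}{4}\right)^{2} \sqrt{11} \sqrt{1 + 22} - 111 = \frac{289 \sqrt{11} \sqrt{23}}{16} - 111 = \frac{289 \sqrt{253}}{16} - 111 = -111 + \frac{289 \sqrt{253}}{16}$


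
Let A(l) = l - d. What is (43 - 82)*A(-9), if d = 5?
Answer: 546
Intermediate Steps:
A(l) = -5 + l (A(l) = l - 1*5 = l - 5 = -5 + l)
(43 - 82)*A(-9) = (43 - 82)*(-5 - 9) = -39*(-14) = 546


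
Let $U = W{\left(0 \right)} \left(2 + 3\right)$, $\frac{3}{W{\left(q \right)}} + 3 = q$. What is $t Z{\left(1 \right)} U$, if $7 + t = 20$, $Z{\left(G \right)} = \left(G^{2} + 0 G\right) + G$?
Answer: $-130$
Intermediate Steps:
$Z{\left(G \right)} = G + G^{2}$ ($Z{\left(G \right)} = \left(G^{2} + 0\right) + G = G^{2} + G = G + G^{2}$)
$t = 13$ ($t = -7 + 20 = 13$)
$W{\left(q \right)} = \frac{3}{-3 + q}$
$U = -5$ ($U = \frac{3}{-3 + 0} \left(2 + 3\right) = \frac{3}{-3} \cdot 5 = 3 \left(- \frac{1}{3}\right) 5 = \left(-1\right) 5 = -5$)
$t Z{\left(1 \right)} U = 13 \cdot 1 \left(1 + 1\right) \left(-5\right) = 13 \cdot 1 \cdot 2 \left(-5\right) = 13 \cdot 2 \left(-5\right) = 26 \left(-5\right) = -130$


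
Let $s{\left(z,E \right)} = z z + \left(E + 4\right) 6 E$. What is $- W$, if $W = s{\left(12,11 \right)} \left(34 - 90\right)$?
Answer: $63504$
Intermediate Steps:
$s{\left(z,E \right)} = z^{2} + E \left(24 + 6 E\right)$ ($s{\left(z,E \right)} = z^{2} + \left(4 + E\right) 6 E = z^{2} + \left(24 + 6 E\right) E = z^{2} + E \left(24 + 6 E\right)$)
$W = -63504$ ($W = \left(12^{2} + 6 \cdot 11^{2} + 24 \cdot 11\right) \left(34 - 90\right) = \left(144 + 6 \cdot 121 + 264\right) \left(-56\right) = \left(144 + 726 + 264\right) \left(-56\right) = 1134 \left(-56\right) = -63504$)
$- W = \left(-1\right) \left(-63504\right) = 63504$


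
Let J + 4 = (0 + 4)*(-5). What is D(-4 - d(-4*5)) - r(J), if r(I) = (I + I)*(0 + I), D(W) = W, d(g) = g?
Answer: -1136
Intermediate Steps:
J = -24 (J = -4 + (0 + 4)*(-5) = -4 + 4*(-5) = -4 - 20 = -24)
r(I) = 2*I² (r(I) = (2*I)*I = 2*I²)
D(-4 - d(-4*5)) - r(J) = (-4 - (-4)*5) - 2*(-24)² = (-4 - 1*(-20)) - 2*576 = (-4 + 20) - 1*1152 = 16 - 1152 = -1136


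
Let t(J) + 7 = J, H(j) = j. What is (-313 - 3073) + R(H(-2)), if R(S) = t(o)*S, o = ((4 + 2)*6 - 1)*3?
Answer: -3582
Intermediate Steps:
o = 105 (o = (6*6 - 1)*3 = (36 - 1)*3 = 35*3 = 105)
t(J) = -7 + J
R(S) = 98*S (R(S) = (-7 + 105)*S = 98*S)
(-313 - 3073) + R(H(-2)) = (-313 - 3073) + 98*(-2) = -3386 - 196 = -3582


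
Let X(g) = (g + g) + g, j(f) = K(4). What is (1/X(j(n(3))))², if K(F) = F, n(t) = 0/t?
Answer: 1/144 ≈ 0.0069444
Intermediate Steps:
n(t) = 0
j(f) = 4
X(g) = 3*g (X(g) = 2*g + g = 3*g)
(1/X(j(n(3))))² = (1/(3*4))² = (1/12)² = 1/144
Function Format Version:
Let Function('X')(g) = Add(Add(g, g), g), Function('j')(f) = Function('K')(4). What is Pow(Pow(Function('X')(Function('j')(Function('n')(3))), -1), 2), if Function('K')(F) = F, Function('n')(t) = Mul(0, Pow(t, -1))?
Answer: Rational(1, 144) ≈ 0.0069444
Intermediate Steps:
Function('n')(t) = 0
Function('j')(f) = 4
Function('X')(g) = Mul(3, g) (Function('X')(g) = Add(Mul(2, g), g) = Mul(3, g))
Pow(Pow(Function('X')(Function('j')(Function('n')(3))), -1), 2) = Pow(Pow(Mul(3, 4), -1), 2) = Pow(Pow(12, -1), 2) = Pow(Rational(1, 12), 2) = Rational(1, 144)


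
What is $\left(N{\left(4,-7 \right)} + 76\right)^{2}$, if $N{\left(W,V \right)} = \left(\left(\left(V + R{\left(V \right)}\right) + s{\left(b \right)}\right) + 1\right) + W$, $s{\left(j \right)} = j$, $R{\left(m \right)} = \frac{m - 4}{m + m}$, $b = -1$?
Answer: $\frac{1067089}{196} \approx 5444.3$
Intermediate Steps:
$R{\left(m \right)} = \frac{-4 + m}{2 m}$
$N{\left(W,V \right)} = V + W + \frac{-4 + V}{2 V}$ ($N{\left(W,V \right)} = \left(\left(\left(V + \frac{-4 + V}{2 V}\right) - 1\right) + 1\right) + W = \left(\left(-1 + V + \frac{-4 + V}{2 V}\right) + 1\right) + W = \left(V + \frac{-4 + V}{2 V}\right) + W = V + W + \frac{-4 + V}{2 V}$)
$\left(N{\left(4,-7 \right)} + 76\right)^{2} = \left(\left(\frac{1}{2} - 7 + 4 - \frac{2}{-7}\right) + 76\right)^{2} = \left(\left(\frac{1}{2} - 7 + 4 - - \frac{2}{7}\right) + 76\right)^{2} = \left(\left(\frac{1}{2} - 7 + 4 + \frac{2}{7}\right) + 76\right)^{2} = \left(- \frac{31}{14} + 76\right)^{2} = \left(\frac{1033}{14}\right)^{2} = \frac{1067089}{196}$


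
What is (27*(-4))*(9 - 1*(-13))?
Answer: -2376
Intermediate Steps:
(27*(-4))*(9 - 1*(-13)) = -108*(9 + 13) = -108*22 = -2376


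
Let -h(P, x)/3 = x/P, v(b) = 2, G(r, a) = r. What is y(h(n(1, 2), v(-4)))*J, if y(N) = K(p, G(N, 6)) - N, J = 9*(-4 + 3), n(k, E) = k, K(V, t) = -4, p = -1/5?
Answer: -18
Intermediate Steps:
p = -1/5 (p = -1*1/5 = -1/5 ≈ -0.20000)
h(P, x) = -3*x/P
J = -9 (J = 9*(-1) = -9)
y(N) = -4 - N
y(h(n(1, 2), v(-4)))*J = (-4 - (-3)*2/1)*(-9) = (-4 - (-3)*2)*(-9) = (-4 - 1*(-6))*(-9) = (-4 + 6)*(-9) = 2*(-9) = -18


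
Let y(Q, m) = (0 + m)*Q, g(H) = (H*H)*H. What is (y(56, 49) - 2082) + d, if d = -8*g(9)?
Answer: -5170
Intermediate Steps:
g(H) = H³ (g(H) = H²*H = H³)
y(Q, m) = Q*m (y(Q, m) = m*Q = Q*m)
d = -5832 (d = -8*9³ = -8*729 = -5832)
(y(56, 49) - 2082) + d = (56*49 - 2082) - 5832 = (2744 - 2082) - 5832 = 662 - 5832 = -5170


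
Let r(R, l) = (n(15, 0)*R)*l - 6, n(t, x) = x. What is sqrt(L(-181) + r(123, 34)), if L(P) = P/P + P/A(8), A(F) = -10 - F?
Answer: sqrt(182)/6 ≈ 2.2485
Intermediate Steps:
r(R, l) = -6 (r(R, l) = (0*R)*l - 6 = 0*l - 6 = 0 - 6 = -6)
L(P) = 1 - P/18 (L(P) = P/P + P/(-10 - 1*8) = 1 + P/(-10 - 8) = 1 + P/(-18) = 1 + P*(-1/18) = 1 - P/18)
sqrt(L(-181) + r(123, 34)) = sqrt((1 - 1/18*(-181)) - 6) = sqrt((1 + 181/18) - 6) = sqrt(199/18 - 6) = sqrt(91/18) = sqrt(182)/6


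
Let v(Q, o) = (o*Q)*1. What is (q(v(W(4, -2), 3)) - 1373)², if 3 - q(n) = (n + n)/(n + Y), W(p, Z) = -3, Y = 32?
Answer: 991746064/529 ≈ 1.8748e+6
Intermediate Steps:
v(Q, o) = Q*o (v(Q, o) = (Q*o)*1 = Q*o)
q(n) = 3 - 2*n/(32 + n) (q(n) = 3 - (n + n)/(n + 32) = 3 - 2*n/(32 + n))
(q(v(W(4, -2), 3)) - 1373)² = ((96 - 3*3)/(32 - 3*3) - 1373)² = ((96 - 9)/(32 - 9) - 1373)² = (87/23 - 1373)² = (-31492/23)² = 991746064/529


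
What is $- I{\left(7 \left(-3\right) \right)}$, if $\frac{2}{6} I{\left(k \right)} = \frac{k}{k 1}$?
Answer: $-3$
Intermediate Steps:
$I{\left(k \right)} = 3$ ($I{\left(k \right)} = 3 \frac{k}{k 1} = 3 \frac{k}{k} = 3 \cdot 1 = 3$)
$- I{\left(7 \left(-3\right) \right)} = \left(-1\right) 3 = -3$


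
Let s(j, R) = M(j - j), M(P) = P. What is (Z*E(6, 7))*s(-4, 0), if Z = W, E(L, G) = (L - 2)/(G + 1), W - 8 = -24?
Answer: 0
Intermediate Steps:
s(j, R) = 0 (s(j, R) = j - j = 0)
W = -16 (W = 8 - 24 = -16)
E(L, G) = (-2 + L)/(1 + G)
Z = -16
(Z*E(6, 7))*s(-4, 0) = -16*(-2 + 6)/(1 + 7)*0 = -16*4/8*0 = -2*4*0 = -16*½*0 = -8*0 = 0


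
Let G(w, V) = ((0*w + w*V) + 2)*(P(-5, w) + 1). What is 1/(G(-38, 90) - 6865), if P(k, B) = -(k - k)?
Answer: -1/10283 ≈ -9.7248e-5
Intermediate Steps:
P(k, B) = 0 (P(k, B) = -1*0 = 0)
G(w, V) = 2 + V*w (G(w, V) = ((0*w + w*V) + 2)*(0 + 1) = ((0 + V*w) + 2)*1 = (V*w + 2)*1 = (2 + V*w)*1 = 2 + V*w)
1/(G(-38, 90) - 6865) = 1/((2 + 90*(-38)) - 6865) = 1/((2 - 3420) - 6865) = 1/(-3418 - 6865) = 1/(-10283) = -1/10283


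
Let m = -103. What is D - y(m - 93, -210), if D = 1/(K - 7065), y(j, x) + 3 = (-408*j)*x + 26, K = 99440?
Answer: 1551277115376/92375 ≈ 1.6793e+7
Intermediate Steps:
y(j, x) = 23 - 408*j*x (y(j, x) = -3 + ((-408*j)*x + 26) = -3 + (-408*j*x + 26) = -3 + (26 - 408*j*x) = 23 - 408*j*x)
D = 1/92375 (D = 1/(99440 - 7065) = 1/92375 ≈ 1.0825e-5)
D - y(m - 93, -210) = 1/92375 - (23 - 408*(-103 - 93)*(-210)) = 1/92375 - (23 - 408*(-196)*(-210)) = 1/92375 - (23 - 16793280) = 1/92375 - 1*(-16793257) = 1/92375 + 16793257 = 1551277115376/92375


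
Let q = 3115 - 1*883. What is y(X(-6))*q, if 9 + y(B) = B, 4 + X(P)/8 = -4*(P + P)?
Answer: 765576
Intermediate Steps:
X(P) = -32 - 64*P (X(P) = -32 + 8*(-4*(P + P)) = -32 + 8*(-8*P) = -32 - 64*P)
y(B) = -9 + B
q = 2232 (q = 3115 - 883 = 2232)
y(X(-6))*q = (-9 + (-32 - 64*(-6)))*2232 = (-9 + (-32 + 384))*2232 = (-9 + 352)*2232 = 343*2232 = 765576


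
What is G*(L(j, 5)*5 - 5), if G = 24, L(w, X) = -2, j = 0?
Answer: -360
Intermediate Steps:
G*(L(j, 5)*5 - 5) = 24*(-2*5 - 5) = 24*(-10 - 5) = 24*(-15) = -360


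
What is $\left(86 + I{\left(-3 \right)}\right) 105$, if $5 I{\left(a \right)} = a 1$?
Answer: $8967$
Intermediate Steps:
$I{\left(a \right)} = \frac{a}{5}$ ($I{\left(a \right)} = \frac{a 1}{5} = \frac{a}{5}$)
$\left(86 + I{\left(-3 \right)}\right) 105 = \left(86 + \frac{1}{5} \left(-3\right)\right) 105 = \left(86 - \frac{3}{5}\right) 105 = \frac{427}{5} \cdot 105 = 8967$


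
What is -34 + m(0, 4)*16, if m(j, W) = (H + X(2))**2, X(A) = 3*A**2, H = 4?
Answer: 4062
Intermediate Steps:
m(j, W) = 256 (m(j, W) = (4 + 3*2**2)**2 = (4 + 3*4)**2 = (4 + 12)**2 = 16**2 = 256)
-34 + m(0, 4)*16 = -34 + 256*16 = -34 + 4096 = 4062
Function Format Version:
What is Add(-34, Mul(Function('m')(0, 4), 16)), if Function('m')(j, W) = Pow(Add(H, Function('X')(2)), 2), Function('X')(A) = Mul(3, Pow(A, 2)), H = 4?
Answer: 4062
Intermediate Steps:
Function('m')(j, W) = 256 (Function('m')(j, W) = Pow(Add(4, Mul(3, Pow(2, 2))), 2) = Pow(Add(4, Mul(3, 4)), 2) = Pow(Add(4, 12), 2) = Pow(16, 2) = 256)
Add(-34, Mul(Function('m')(0, 4), 16)) = Add(-34, Mul(256, 16)) = Add(-34, 4096) = 4062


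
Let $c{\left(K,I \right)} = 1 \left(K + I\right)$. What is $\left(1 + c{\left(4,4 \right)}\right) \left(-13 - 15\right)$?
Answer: $-252$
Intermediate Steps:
$c{\left(K,I \right)} = I + K$ ($c{\left(K,I \right)} = 1 \left(I + K\right) = I + K$)
$\left(1 + c{\left(4,4 \right)}\right) \left(-13 - 15\right) = \left(1 + \left(4 + 4\right)\right) \left(-13 - 15\right) = \left(1 + 8\right) \left(-28\right) = 9 \left(-28\right) = -252$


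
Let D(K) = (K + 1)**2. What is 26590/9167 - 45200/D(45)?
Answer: -89520990/4849343 ≈ -18.460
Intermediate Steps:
D(K) = (1 + K)**2
26590/9167 - 45200/D(45) = 26590/9167 - 45200/(1 + 45)**2 = 26590*(1/9167) - 45200/(46**2) = 26590/9167 - 45200/2116 = 26590/9167 - 45200*1/2116 = 26590/9167 - 11300/529 = -89520990/4849343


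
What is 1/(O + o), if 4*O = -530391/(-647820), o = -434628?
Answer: -863760/375414104483 ≈ -2.3008e-6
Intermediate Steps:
O = 176797/863760 (O = (-530391/(-647820))/4 = (-530391*(-1/647820))/4 = (¼)*(176797/215940) = 176797/863760 ≈ 0.20468)
1/(O + o) = 1/(176797/863760 - 434628) = 1/(-375414104483/863760) = -863760/375414104483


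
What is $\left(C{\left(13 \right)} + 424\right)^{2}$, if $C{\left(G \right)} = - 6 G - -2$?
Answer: $121104$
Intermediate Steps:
$C{\left(G \right)} = 2 - 6 G$ ($C{\left(G \right)} = - 6 G + 2 = 2 - 6 G$)
$\left(C{\left(13 \right)} + 424\right)^{2} = \left(\left(2 - 78\right) + 424\right)^{2} = \left(-76 + 424\right)^{2} = 348^{2} = 121104$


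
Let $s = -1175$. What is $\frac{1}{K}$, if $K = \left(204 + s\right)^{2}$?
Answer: $\frac{1}{942841} \approx 1.0606 \cdot 10^{-6}$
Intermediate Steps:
$K = 942841$ ($K = \left(204 - 1175\right)^{2} = \left(-971\right)^{2} = 942841$)
$\frac{1}{K} = \frac{1}{942841}$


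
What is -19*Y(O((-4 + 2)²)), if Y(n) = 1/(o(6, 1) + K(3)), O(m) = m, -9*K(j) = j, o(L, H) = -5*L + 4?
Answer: 57/79 ≈ 0.72152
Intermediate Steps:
o(L, H) = 4 - 5*L
K(j) = -j/9
Y(n) = -3/79 (Y(n) = 1/((4 - 5*6) - ⅑*3) = 1/((4 - 30) - ⅓) = 1/(-26 - ⅓) = 1/(-79/3) = -3/79)
-19*Y(O((-4 + 2)²)) = -19*(-3/79) = 57/79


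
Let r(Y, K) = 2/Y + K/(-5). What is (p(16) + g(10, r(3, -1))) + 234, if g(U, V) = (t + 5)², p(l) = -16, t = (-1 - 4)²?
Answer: 1118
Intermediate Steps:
t = 25 (t = (-5)² = 25)
r(Y, K) = 2/Y - K/5 (r(Y, K) = 2/Y + K*(-⅕) = 2/Y - K/5)
g(U, V) = 900 (g(U, V) = (25 + 5)² = 30² = 900)
(p(16) + g(10, r(3, -1))) + 234 = (-16 + 900) + 234 = 884 + 234 = 1118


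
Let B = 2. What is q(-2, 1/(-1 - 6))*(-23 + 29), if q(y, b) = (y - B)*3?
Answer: -72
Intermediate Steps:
q(y, b) = -6 + 3*y (q(y, b) = (y - 1*2)*3 = (y - 2)*3 = (-2 + y)*3 = -6 + 3*y)
q(-2, 1/(-1 - 6))*(-23 + 29) = (-6 + 3*(-2))*(-23 + 29) = (-6 - 6)*6 = -12*6 = -72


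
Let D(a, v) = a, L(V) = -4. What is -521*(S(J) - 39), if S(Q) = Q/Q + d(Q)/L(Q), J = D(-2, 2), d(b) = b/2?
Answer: 78671/4 ≈ 19668.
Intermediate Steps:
d(b) = b/2 (d(b) = b*(½) = b/2)
J = -2
S(Q) = 1 - Q/8 (S(Q) = Q/Q + (Q/2)/(-4) = 1 + (Q/2)*(-¼) = 1 - Q/8)
-521*(S(J) - 39) = -521*((1 - ⅛*(-2)) - 39) = -521*((1 + ¼) - 39) = -521*(5/4 - 39) = -521*(-151/4) = 78671/4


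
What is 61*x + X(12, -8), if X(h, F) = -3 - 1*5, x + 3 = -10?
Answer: -801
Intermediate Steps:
x = -13 (x = -3 - 10 = -13)
X(h, F) = -8 (X(h, F) = -3 - 5 = -8)
61*x + X(12, -8) = 61*(-13) - 8 = -793 - 8 = -801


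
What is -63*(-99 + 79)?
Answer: 1260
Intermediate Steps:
-63*(-99 + 79) = -63*(-20) = 1260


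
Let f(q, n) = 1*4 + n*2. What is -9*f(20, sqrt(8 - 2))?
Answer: -36 - 18*sqrt(6) ≈ -80.091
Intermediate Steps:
f(q, n) = 4 + 2*n
-9*f(20, sqrt(8 - 2)) = -9*(4 + 2*sqrt(8 - 2)) = -9*(4 + 2*sqrt(6)) = -36 - 18*sqrt(6)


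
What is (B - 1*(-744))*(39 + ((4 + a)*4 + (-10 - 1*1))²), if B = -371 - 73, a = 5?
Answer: 199200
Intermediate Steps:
B = -444
(B - 1*(-744))*(39 + ((4 + a)*4 + (-10 - 1*1))²) = (-444 - 1*(-744))*(39 + ((4 + 5)*4 + (-10 - 1*1))²) = (-444 + 744)*(39 + (9*4 + (-10 - 1))²) = 300*(39 + (36 - 11)²) = 300*(39 + 25²) = 300*(39 + 625) = 300*664 = 199200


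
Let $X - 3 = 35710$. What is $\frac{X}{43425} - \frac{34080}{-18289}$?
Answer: $\frac{2133079057}{794199825} \approx 2.6858$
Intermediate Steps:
$X = 35713$ ($X = 3 + 35710 = 35713$)
$\frac{X}{43425} - \frac{34080}{-18289} = \frac{35713}{43425} - \frac{34080}{-18289} = 35713 \cdot \frac{1}{43425} - - \frac{34080}{18289} = \frac{35713}{43425} + \frac{34080}{18289} = \frac{2133079057}{794199825}$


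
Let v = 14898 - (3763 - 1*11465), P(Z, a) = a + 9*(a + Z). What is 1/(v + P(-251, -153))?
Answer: 1/18811 ≈ 5.3160e-5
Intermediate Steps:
P(Z, a) = 9*Z + 10*a (P(Z, a) = a + 9*(Z + a) = a + (9*Z + 9*a) = 9*Z + 10*a)
v = 22600 (v = 14898 - (3763 - 11465) = 14898 - 1*(-7702) = 14898 + 7702 = 22600)
1/(v + P(-251, -153)) = 1/(22600 + (9*(-251) + 10*(-153))) = 1/(22600 + (-2259 - 1530)) = 1/(22600 - 3789) = 1/18811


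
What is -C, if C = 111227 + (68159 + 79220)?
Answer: -258606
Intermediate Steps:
C = 258606 (C = 111227 + 147379 = 258606)
-C = -1*258606 = -258606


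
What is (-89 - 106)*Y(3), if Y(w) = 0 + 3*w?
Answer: -1755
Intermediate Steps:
Y(w) = 3*w
(-89 - 106)*Y(3) = (-89 - 106)*(3*3) = -195*9 = -1755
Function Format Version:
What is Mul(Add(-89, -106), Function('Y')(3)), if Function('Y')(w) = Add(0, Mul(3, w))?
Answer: -1755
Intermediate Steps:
Function('Y')(w) = Mul(3, w)
Mul(Add(-89, -106), Function('Y')(3)) = Mul(Add(-89, -106), Mul(3, 3)) = Mul(-195, 9) = -1755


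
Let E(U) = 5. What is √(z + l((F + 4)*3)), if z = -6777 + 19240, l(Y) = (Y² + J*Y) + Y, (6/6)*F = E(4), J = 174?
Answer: √17917 ≈ 133.85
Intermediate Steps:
F = 5
l(Y) = Y² + 175*Y (l(Y) = (Y² + 174*Y) + Y = Y² + 175*Y)
z = 12463
√(z + l((F + 4)*3)) = √(12463 + ((5 + 4)*3)*(175 + (5 + 4)*3)) = √(12463 + (9*3)*(175 + 9*3)) = √(12463 + 27*(175 + 27)) = √(12463 + 27*202) = √(12463 + 5454) = √17917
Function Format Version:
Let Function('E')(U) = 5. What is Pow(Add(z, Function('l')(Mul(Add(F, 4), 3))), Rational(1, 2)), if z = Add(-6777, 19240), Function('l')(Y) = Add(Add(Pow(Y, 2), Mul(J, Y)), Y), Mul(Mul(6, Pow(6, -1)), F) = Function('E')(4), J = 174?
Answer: Pow(17917, Rational(1, 2)) ≈ 133.85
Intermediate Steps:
F = 5
Function('l')(Y) = Add(Pow(Y, 2), Mul(175, Y)) (Function('l')(Y) = Add(Add(Pow(Y, 2), Mul(174, Y)), Y) = Add(Pow(Y, 2), Mul(175, Y)))
z = 12463
Pow(Add(z, Function('l')(Mul(Add(F, 4), 3))), Rational(1, 2)) = Pow(Add(12463, Mul(Mul(Add(5, 4), 3), Add(175, Mul(Add(5, 4), 3)))), Rational(1, 2)) = Pow(Add(12463, Mul(Mul(9, 3), Add(175, Mul(9, 3)))), Rational(1, 2)) = Pow(Add(12463, Mul(27, Add(175, 27))), Rational(1, 2)) = Pow(Add(12463, Mul(27, 202)), Rational(1, 2)) = Pow(Add(12463, 5454), Rational(1, 2)) = Pow(17917, Rational(1, 2))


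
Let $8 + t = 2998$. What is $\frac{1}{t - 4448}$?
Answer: $- \frac{1}{1458} \approx -0.00068587$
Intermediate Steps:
$t = 2990$ ($t = -8 + 2998 = 2990$)
$\frac{1}{t - 4448} = \frac{1}{2990 - 4448} = \frac{1}{-1458} = - \frac{1}{1458}$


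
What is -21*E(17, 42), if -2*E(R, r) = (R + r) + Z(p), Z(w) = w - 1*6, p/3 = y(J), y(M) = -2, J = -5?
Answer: 987/2 ≈ 493.50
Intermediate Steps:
p = -6 (p = 3*(-2) = -6)
Z(w) = -6 + w (Z(w) = w - 6 = -6 + w)
E(R, r) = 6 - R/2 - r/2 (E(R, r) = -((R + r) + (-6 - 6))/2 = -((R + r) - 12)/2 = -(-12 + R + r)/2 = 6 - R/2 - r/2)
-21*E(17, 42) = -21*(6 - 1/2*17 - 1/2*42) = -21*(6 - 17/2 - 21) = -21*(-47/2) = 987/2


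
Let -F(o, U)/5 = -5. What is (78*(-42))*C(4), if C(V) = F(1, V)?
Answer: -81900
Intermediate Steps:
F(o, U) = 25 (F(o, U) = -5*(-5) = 25)
C(V) = 25
(78*(-42))*C(4) = (78*(-42))*25 = -3276*25 = -81900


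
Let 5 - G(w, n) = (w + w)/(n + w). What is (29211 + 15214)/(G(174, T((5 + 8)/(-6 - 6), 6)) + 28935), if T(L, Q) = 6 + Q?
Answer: 1377175/897082 ≈ 1.5352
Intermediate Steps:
G(w, n) = 5 - 2*w/(n + w) (G(w, n) = 5 - (w + w)/(n + w) = 5 - 2*w/(n + w))
(29211 + 15214)/(G(174, T((5 + 8)/(-6 - 6), 6)) + 28935) = (29211 + 15214)/((3*174 + 5*(6 + 6))/((6 + 6) + 174) + 28935) = 44425/((522 + 5*12)/(12 + 174) + 28935) = 44425/((522 + 60)/186 + 28935) = 44425/((1/186)*582 + 28935) = 44425/(97/31 + 28935) = 44425/(897082/31) = 44425*(31/897082) = 1377175/897082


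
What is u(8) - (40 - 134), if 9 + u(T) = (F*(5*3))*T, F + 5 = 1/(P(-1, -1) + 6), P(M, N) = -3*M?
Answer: -1505/3 ≈ -501.67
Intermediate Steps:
F = -44/9 (F = -5 + 1/(-3*(-1) + 6) = -5 + 1/(3 + 6) = -5 + 1/9 = -44/9 ≈ -4.8889)
u(T) = -9 - 220*T/3 (u(T) = -9 + (-220*3/9)*T = -9 + (-44/9*15)*T = -9 - 220*T/3)
u(8) - (40 - 134) = (-9 - 220/3*8) - (40 - 134) = (-9 - 1760/3) - 1*(-94) = -1787/3 + 94 = -1505/3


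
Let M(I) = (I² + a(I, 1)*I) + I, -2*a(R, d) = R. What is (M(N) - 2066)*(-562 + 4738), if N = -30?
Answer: -6873696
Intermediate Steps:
a(R, d) = -R/2
M(I) = I + I²/2 (M(I) = (I² + (-I/2)*I) + I = (I² - I²/2) + I = I²/2 + I = I + I²/2)
(M(N) - 2066)*(-562 + 4738) = ((½)*(-30)*(2 - 30) - 2066)*(-562 + 4738) = ((½)*(-30)*(-28) - 2066)*4176 = (420 - 2066)*4176 = -1646*4176 = -6873696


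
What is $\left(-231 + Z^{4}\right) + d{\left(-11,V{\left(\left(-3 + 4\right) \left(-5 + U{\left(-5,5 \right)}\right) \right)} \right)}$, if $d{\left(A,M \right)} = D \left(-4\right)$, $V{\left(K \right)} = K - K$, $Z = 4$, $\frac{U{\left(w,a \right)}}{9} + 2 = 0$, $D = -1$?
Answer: $29$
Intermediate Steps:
$U{\left(w,a \right)} = -18$ ($U{\left(w,a \right)} = -18 + 9 \cdot 0 = -18 + 0 = -18$)
$V{\left(K \right)} = 0$
$d{\left(A,M \right)} = 4$ ($d{\left(A,M \right)} = \left(-1\right) \left(-4\right) = 4$)
$\left(-231 + Z^{4}\right) + d{\left(-11,V{\left(\left(-3 + 4\right) \left(-5 + U{\left(-5,5 \right)}\right) \right)} \right)} = \left(-231 + 4^{4}\right) + 4 = \left(-231 + 256\right) + 4 = 25 + 4 = 29$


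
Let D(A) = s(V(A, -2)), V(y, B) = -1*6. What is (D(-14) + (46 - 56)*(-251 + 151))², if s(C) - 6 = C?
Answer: 1000000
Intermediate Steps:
V(y, B) = -6
s(C) = 6 + C
D(A) = 0 (D(A) = 6 - 6 = 0)
(D(-14) + (46 - 56)*(-251 + 151))² = (0 + (46 - 56)*(-251 + 151))² = (0 - 10*(-100))² = (0 + 1000)² = 1000² = 1000000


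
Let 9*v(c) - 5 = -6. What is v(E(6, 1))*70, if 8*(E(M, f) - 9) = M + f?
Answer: -70/9 ≈ -7.7778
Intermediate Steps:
E(M, f) = 9 + M/8 + f/8 (E(M, f) = 9 + (M + f)/8 = 9 + (M/8 + f/8) = 9 + M/8 + f/8)
v(c) = -⅑ (v(c) = 5/9 + (⅑)*(-6) = 5/9 - ⅔ = -⅑)
v(E(6, 1))*70 = -⅑*70 = -70/9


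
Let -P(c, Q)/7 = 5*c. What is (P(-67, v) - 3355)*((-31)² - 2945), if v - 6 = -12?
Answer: 2003840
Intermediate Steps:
v = -6 (v = 6 - 12 = -6)
P(c, Q) = -35*c
(P(-67, v) - 3355)*((-31)² - 2945) = (-35*(-67) - 3355)*((-31)² - 2945) = (2345 - 3355)*(961 - 2945) = -1010*(-1984) = 2003840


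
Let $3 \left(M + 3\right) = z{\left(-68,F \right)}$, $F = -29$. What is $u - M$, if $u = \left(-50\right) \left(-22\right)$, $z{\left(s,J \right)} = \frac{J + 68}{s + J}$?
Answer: $\frac{107004}{97} \approx 1103.1$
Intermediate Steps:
$z{\left(s,J \right)} = \frac{68 + J}{J + s}$
$M = - \frac{304}{97}$ ($M = -3 + \frac{\frac{1}{-29 - 68} \left(68 - 29\right)}{3} = -3 + \frac{\frac{1}{-97} \cdot 39}{3} = -3 + \frac{\left(- \frac{1}{97}\right) 39}{3} = -3 + \frac{1}{3} \left(- \frac{39}{97}\right) = -3 - \frac{13}{97} = - \frac{304}{97} \approx -3.134$)
$u = 1100$
$u - M = 1100 - - \frac{304}{97} = 1100 + \frac{304}{97} = \frac{107004}{97}$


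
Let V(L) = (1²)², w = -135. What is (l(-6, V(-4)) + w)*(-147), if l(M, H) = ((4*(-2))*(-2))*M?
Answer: 33957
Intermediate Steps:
V(L) = 1 (V(L) = 1² = 1)
l(M, H) = 16*M (l(M, H) = (-8*(-2))*M = 16*M)
(l(-6, V(-4)) + w)*(-147) = (16*(-6) - 135)*(-147) = (-96 - 135)*(-147) = -231*(-147) = 33957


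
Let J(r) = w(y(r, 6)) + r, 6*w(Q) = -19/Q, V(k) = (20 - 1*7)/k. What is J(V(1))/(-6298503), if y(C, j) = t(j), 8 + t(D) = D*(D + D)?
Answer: -4973/2418625152 ≈ -2.0561e-6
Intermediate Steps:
V(k) = 13/k (V(k) = (20 - 7)/k = 13/k)
t(D) = -8 + 2*D² (t(D) = -8 + D*(D + D) = -8 + D*(2*D) = -8 + 2*D²)
y(C, j) = -8 + 2*j²
w(Q) = -19/(6*Q) (w(Q) = (-19/Q)/6 = -19/(6*Q))
J(r) = -19/384 + r (J(r) = -19/(6*(-8 + 2*6²)) + r = -19/(6*(-8 + 2*36)) + r = -19/(6*(-8 + 72)) + r = -19/6/64 + r = -19/6*1/64 + r = -19/384 + r)
J(V(1))/(-6298503) = (-19/384 + 13/1)/(-6298503) = (-19/384 + 13*1)*(-1/6298503) = (-19/384 + 13)*(-1/6298503) = (4973/384)*(-1/6298503) = -4973/2418625152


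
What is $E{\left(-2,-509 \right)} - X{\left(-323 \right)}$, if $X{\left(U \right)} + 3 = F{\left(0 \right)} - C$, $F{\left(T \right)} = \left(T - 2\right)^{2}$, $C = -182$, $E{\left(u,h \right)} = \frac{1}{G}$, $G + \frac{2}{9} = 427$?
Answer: $- \frac{702894}{3841} \approx -183.0$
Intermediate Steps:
$G = \frac{3841}{9}$ ($G = - \frac{2}{9} + 427 = \frac{3841}{9} \approx 426.78$)
$E{\left(u,h \right)} = \frac{9}{3841}$ ($E{\left(u,h \right)} = \frac{1}{\frac{3841}{9}} = \frac{9}{3841}$)
$F{\left(T \right)} = \left(-2 + T\right)^{2}$
$X{\left(U \right)} = 183$ ($X{\left(U \right)} = -3 + \left(\left(-2 + 0\right)^{2} - -182\right) = -3 + \left(\left(-2\right)^{2} + 182\right) = -3 + \left(4 + 182\right) = -3 + 186 = 183$)
$E{\left(-2,-509 \right)} - X{\left(-323 \right)} = \frac{9}{3841} - 183 = - \frac{702894}{3841}$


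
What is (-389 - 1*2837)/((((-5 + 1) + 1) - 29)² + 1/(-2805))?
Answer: -9048930/2872319 ≈ -3.1504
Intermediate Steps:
(-389 - 1*2837)/((((-5 + 1) + 1) - 29)² + 1/(-2805)) = (-389 - 2837)/(((-4 + 1) - 29)² - 1/2805) = -3226/((-3 - 29)² - 1/2805) = -3226/((-32)² - 1/2805) = -3226/(1024 - 1/2805) = -3226/2872319/2805 = -3226*2805/2872319 = -9048930/2872319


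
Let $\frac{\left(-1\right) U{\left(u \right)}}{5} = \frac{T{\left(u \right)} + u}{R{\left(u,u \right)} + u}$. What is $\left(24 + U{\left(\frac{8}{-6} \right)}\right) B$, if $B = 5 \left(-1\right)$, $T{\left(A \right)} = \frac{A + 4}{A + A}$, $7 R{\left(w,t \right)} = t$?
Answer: $- \frac{2615}{32} \approx -81.719$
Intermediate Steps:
$R{\left(w,t \right)} = \frac{t}{7}$
$T{\left(A \right)} = \frac{4 + A}{2 A}$
$U{\left(u \right)} = - \frac{35 \left(u + \frac{4 + u}{2 u}\right)}{8 u}$ ($U{\left(u \right)} = - 5 \frac{\frac{4 + u}{2 u} + u}{\frac{u}{7} + u} = - 5 \frac{u + \frac{4 + u}{2 u}}{\frac{8}{7} u} = - 5 \left(u + \frac{4 + u}{2 u}\right) \frac{7}{8 u} = - 5 \frac{7 \left(u + \frac{4 + u}{2 u}\right)}{8 u} = - \frac{35 \left(u + \frac{4 + u}{2 u}\right)}{8 u}$)
$B = -5$
$\left(24 + U{\left(\frac{8}{-6} \right)}\right) B = \left(24 + \frac{35 \left(-4 - \frac{8}{-6} - 2 \left(\frac{8}{-6}\right)^{2}\right)}{16 \cdot \frac{16}{9}}\right) \left(-5\right) = \left(24 + \frac{35 \left(-4 - 8 \left(- \frac{1}{6}\right) - 2 \left(8 \left(- \frac{1}{6}\right)\right)^{2}\right)}{16 \cdot \frac{16}{9}}\right) \left(-5\right) = \left(24 + \frac{35 \left(-4 - - \frac{4}{3} - 2 \left(- \frac{4}{3}\right)^{2}\right)}{16 \cdot \frac{16}{9}}\right) \left(-5\right) = \left(24 + \frac{35}{16} \cdot \frac{9}{16} \left(-4 + \frac{4}{3} - \frac{32}{9}\right)\right) \left(-5\right) = \left(24 + \frac{35}{16} \cdot \frac{9}{16} \left(- \frac{56}{9}\right)\right) \left(-5\right) = \left(24 - \frac{245}{32}\right) \left(-5\right) = \frac{523}{32} \left(-5\right) = - \frac{2615}{32}$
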